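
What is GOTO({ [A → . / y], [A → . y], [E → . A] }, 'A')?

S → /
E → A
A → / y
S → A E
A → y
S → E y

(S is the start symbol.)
GOTO(I, 'A') = CLOSURE({ [A → αX.β] : [A → α.Xβ] ∈ I, X = 'A' })

Items with dot before 'A', with the dot advanced:
  [E → . A] → [E → A .]
Closure adds nothing (no advanced item has the dot before a non-terminal).

GOTO = { [E → A .] }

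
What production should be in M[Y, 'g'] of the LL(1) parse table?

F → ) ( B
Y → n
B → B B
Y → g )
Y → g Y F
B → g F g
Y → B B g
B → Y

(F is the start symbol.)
To find M[Y, 'g'], we find productions for Y where 'g' is in the predict set (PREDICT(N → α) = (FIRST(α) \ {ε}) ∪ (FOLLOW(N) if α ⇒* ε)).

Relevant sets:
  FIRST(B) = { 'g', 'n' }

Y → n: PREDICT = { 'n' }
Y → g ): PREDICT = { 'g' }
  'g' is in predict set, so this production goes in M[Y, 'g']
Y → g Y F: PREDICT = { 'g' }
  'g' is in predict set, so this production goes in M[Y, 'g']
Y → B B g: PREDICT = { 'g', 'n' }
  'g' is in predict set, so this production goes in M[Y, 'g']

M[Y, 'g'] = Y → g ), Y → g Y F, Y → B B g  (a multiply-defined cell — the grammar is not LL(1))

Answer: Y → g ), Y → g Y F, Y → B B g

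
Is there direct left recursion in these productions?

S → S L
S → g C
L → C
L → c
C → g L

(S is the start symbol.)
Direct left recursion occurs when N → N α for some non-terminal N (the right-hand side begins with the left-hand side itself).

S → S L: LEFT RECURSIVE (starts with S)
S → g C: starts with g
L → C: starts with C
L → c: starts with c
C → g L: starts with g

The grammar has direct left recursion on: S.

Answer: Yes, S is left-recursive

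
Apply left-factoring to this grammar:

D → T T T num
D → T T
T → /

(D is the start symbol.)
D → T T D'
D' → T num
D' → ε
T → /

Left-factoring transforms A → αβ₁ | αβ₂ into A → αA' and A' → β₁ | β₂
(α is the longest common prefix among the alternatives). Repeat until
no nonterminal has two alternatives with a common prefix.

Round 1: D has alternatives sharing prefix 'T T'. Introduce D': D → T T D'
  Add: D' → T num
  Add: D' → ε

No remaining common prefixes — done.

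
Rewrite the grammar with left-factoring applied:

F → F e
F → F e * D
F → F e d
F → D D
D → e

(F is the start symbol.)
Left-factoring transforms A → αβ₁ | αβ₂ into A → αA' and A' → β₁ | β₂
(α is the longest common prefix among the alternatives). Repeat until
no nonterminal has two alternatives with a common prefix.

Round 1: F has alternatives sharing prefix 'F e'. Introduce F': F → F e F'
  Add: F' → ε
  Add: F' → * D
  Add: F' → d

No remaining common prefixes — done.

Resulting grammar:
F → F e F'
F' → ε
F' → * D
F' → d
F → D D
D → e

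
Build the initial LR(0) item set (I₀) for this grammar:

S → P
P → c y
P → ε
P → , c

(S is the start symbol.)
{ [P → . , c], [P → . c y], [P → .], [S → . P], [S' → . S] }

First, augment the grammar with S' → S
I₀ = CLOSURE({ [S' → . S] }):
  [S' → . S] has the dot before S: add [S → . P]
  [S → . P] has the dot before P: add [P → . c y], [P → .], [P → . , c]
No further items can be added.

I₀ = { [P → . , c], [P → . c y], [P → .], [S → . P], [S' → . S] }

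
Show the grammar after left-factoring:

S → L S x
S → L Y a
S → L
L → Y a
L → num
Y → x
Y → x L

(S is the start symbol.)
S → L S'
S' → S x
S' → Y a
S' → ε
L → Y a
L → num
Y → x Y'
Y' → ε
Y' → L

Left-factoring transforms A → αβ₁ | αβ₂ into A → αA' and A' → β₁ | β₂
(α is the longest common prefix among the alternatives). Repeat until
no nonterminal has two alternatives with a common prefix.

Round 1: S has alternatives sharing prefix 'L'. Introduce S': S → L S'
  Add: S' → S x
  Add: S' → Y a
  Add: S' → ε

Round 2: Y has alternatives sharing prefix 'x'. Introduce Y': Y → x Y'
  Add: Y' → ε
  Add: Y' → L

No remaining common prefixes — done.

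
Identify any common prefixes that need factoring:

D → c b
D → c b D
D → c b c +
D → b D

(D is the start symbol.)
Yes, D has productions with common prefix 'c b'

Left-factoring is needed when two productions for the same non-terminal
share a common prefix on the right-hand side.

Productions for D:
  D → c b
  D → c b D
  D → c b c +
  D → b D

Found common prefix 'c b' in productions for D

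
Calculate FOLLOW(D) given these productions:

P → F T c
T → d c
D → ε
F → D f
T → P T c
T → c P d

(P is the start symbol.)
{ 'f' }

To compute FOLLOW(D), find every occurrence of D on a right-hand side N → α D β: add FIRST(β) \ {ε}, and if β is empty or nullable also add FOLLOW(N). Iterate to a fixed point.

In F → D f: D is followed by f, add FIRST(f) \ {ε} = { 'f' }

Taking the union: FOLLOW(D) = { 'f' }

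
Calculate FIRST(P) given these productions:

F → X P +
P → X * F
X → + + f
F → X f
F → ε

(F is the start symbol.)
{ '+' }

To compute FIRST(P), examine every production with P on the left-hand side, reading each right-hand side left to right until a non-nullable symbol is reached.

FIRST sets of the other non-terminals involved (by the same procedure, iterated to a fixed point):
  FIRST(X) = { '+' }

From P → X * F:
  - X is a non-terminal: add FIRST(X) \ {ε} = { '+' }
    X is not nullable, so stop

Collecting: FIRST(P) = { '+' }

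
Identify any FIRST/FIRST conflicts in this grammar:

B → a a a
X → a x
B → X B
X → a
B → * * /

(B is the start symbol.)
FIRST sets of the non-terminals at (or reachable through a nullable prefix from) the front of some alternative:
  FIRST(X) = { 'a' }

Productions for B:
  B → a a a: FIRST = { 'a' }
  B → X B: FIRST = { 'a' }
  B → * * /: FIRST = { '*' }
Productions for X:
  X → a x: FIRST = { 'a' }
  X → a: FIRST = { 'a' }

Conflict for B: B → a a a and B → X B
  Overlap: { 'a' }
Conflict for X: X → a x and X → a
  Overlap: { 'a' }

Answer: Yes. B → a a a / B → X B on { 'a' }; X → a x / X → a on { 'a' }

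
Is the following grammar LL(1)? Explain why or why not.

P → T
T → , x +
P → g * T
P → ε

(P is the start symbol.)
Yes, the grammar is LL(1).

A grammar is LL(1) if for each non-terminal N with multiple productions, the predict sets of those productions are pairwise disjoint, where PREDICT(N → α) = (FIRST(α) \ {ε}) ∪ (FOLLOW(N) if α ⇒* ε).

Relevant sets:
  FIRST(T) = { ',' }
  FOLLOW(P) = { $ }

For P:
  PREDICT(P → T) = { ',' }
  PREDICT(P → g '*' T) = { 'g' }
  PREDICT(P → ε) = { $ }
T has a single production, so nothing to check there.

All predict sets are disjoint. The grammar IS LL(1).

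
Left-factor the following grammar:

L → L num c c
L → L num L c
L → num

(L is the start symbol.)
Left-factoring transforms A → αβ₁ | αβ₂ into A → αA' and A' → β₁ | β₂
(α is the longest common prefix among the alternatives). Repeat until
no nonterminal has two alternatives with a common prefix.

Round 1: L has alternatives sharing prefix 'L num'. Introduce L': L → L num L'
  Add: L' → c c
  Add: L' → L c

No remaining common prefixes — done.

Resulting grammar:
L → L num L'
L' → c c
L' → L c
L → num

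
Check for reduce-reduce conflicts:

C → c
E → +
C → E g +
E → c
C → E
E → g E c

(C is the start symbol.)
Augment with C' → C and build the canonical LR(0) collection (I0 = CLOSURE({[C' → . C]}), then GOTO on every symbol after a dot until no new states appear). It has 11 states:
  I0: { [C → . E g +], [C → . E], [C → . c], [C' → . C], [E → . +], [E → . c], [E → . g E c] }  — shift
  I1: { [E → + .] }  — reduce
  I2: { [C' → C .] }  — accept
  I3: { [C → E . g +], [C → E .] }  — shift, reduce
  I4: { [C → c .], [E → c .] }  — 2 reduces
  I5: { [E → . +], [E → . c], [E → . g E c], [E → g . E c] }  — shift
  I6: { [E → g E . c] }  — shift
  I7: { [E → c .] }  — reduce
  I8: { [E → g E c .] }  — reduce
  I9: { [C → E g . +] }  — shift
  I10: { [C → E g + .] }  — reduce

I4 contains complete items [C → c .], [E → c .] — reduce-reduce conflict.

Answer: Yes — I4: [C → c .] vs [E → c .]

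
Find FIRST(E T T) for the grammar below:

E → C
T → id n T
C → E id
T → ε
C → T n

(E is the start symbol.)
{ 'id', 'n' }

FIRST sets of the non-terminals involved (from the grammar, by fixed-point iteration):
  FIRST(E) = { 'id', 'n' }

To compute FIRST(E T T), process the symbols left to right:
Symbol E is a non-terminal. Add FIRST(E) \ {ε} = { 'id', 'n' }
E is not nullable (ε ∉ FIRST(E)), so stop here.
FIRST(E T T) = { 'id', 'n' }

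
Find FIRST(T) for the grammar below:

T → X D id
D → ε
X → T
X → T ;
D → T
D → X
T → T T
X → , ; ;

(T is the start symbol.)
To compute FIRST(T), examine every production with T on the left-hand side, reading each right-hand side left to right until a non-nullable symbol is reached.

FIRST sets of the other non-terminals involved (by the same procedure, iterated to a fixed point):
  FIRST(X) = { ',' }

From T → X D id:
  - X is a non-terminal: add FIRST(X) \ {ε} = { ',' }
    X is not nullable, so stop
From T → T T:
  - T is the symbol being defined: contributes nothing new
    T is not nullable, so stop

Collecting: FIRST(T) = { ',' }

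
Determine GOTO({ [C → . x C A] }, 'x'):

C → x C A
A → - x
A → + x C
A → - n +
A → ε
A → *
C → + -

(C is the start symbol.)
{ [C → . + -], [C → . x C A], [C → x . C A] }

GOTO(I, 'x') = CLOSURE({ [A → αX.β] : [A → α.Xβ] ∈ I, X = 'x' })

Items with dot before 'x', with the dot advanced:
  [C → . x C A] → [C → x . C A]
Closure of the advanced items:
  [C → x . C A] has the dot before C: add [C → . x C A], [C → . + -]

GOTO = { [C → . + -], [C → . x C A], [C → x . C A] }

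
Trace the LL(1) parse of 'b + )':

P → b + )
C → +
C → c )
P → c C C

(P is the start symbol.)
Stack is shown with the top on the left.

Stack    Input    Action
------------------------
P $      b + ) $  output P → b + )
b + ) $  b + ) $  match 'b'
+ ) $    + ) $    match '+'
) $      ) $      match ')'
$        $        accept

The string is accepted.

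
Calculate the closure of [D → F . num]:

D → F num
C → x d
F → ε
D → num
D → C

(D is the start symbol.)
To compute CLOSURE, for each item [A → α.Bβ] where B is a non-terminal, add [B → .γ] for all productions B → γ; repeat for the newly added items until nothing changes.

Start with: [D → F . num]
The dot precedes the terminal num, so nothing is added.

CLOSURE = { [D → F . num] }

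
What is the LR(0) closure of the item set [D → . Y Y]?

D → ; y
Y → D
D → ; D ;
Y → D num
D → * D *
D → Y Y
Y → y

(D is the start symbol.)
{ [D → . * D *], [D → . ; D ;], [D → . ; y], [D → . Y Y], [Y → . D num], [Y → . D], [Y → . y] }

To compute CLOSURE, for each item [A → α.Bβ] where B is a non-terminal, add [B → .γ] for all productions B → γ; repeat for the newly added items until nothing changes.

Start with: [D → . Y Y]
  [D → . Y Y] has the dot before Y: add [Y → . D], [Y → . D num], [Y → . y]
  [Y → . D] has the dot before D: add [D → . ; y], [D → . ; D ;], [D → . * D *]
No further items can be added.

CLOSURE = { [D → . * D *], [D → . ; D ;], [D → . ; y], [D → . Y Y], [Y → . D num], [Y → . D], [Y → . y] }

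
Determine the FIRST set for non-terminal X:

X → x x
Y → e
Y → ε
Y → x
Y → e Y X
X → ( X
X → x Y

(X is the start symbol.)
To compute FIRST(X), examine every production with X on the left-hand side, reading each right-hand side left to right until a non-nullable symbol is reached.

From X → x x:
  - x is a terminal: add 'x' and stop
From X → ( X:
  - '(' is a terminal: add '(' and stop
From X → x Y:
  - x is a terminal: add 'x' and stop

Collecting: FIRST(X) = { '(', 'x' }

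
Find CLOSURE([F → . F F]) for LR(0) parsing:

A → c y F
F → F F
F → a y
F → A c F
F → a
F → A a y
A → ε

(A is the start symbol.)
Start with: [F → . F F]
  [F → . F F] has the dot before F: add [F → . a y], [F → . A c F], [F → . a], [F → . A a y]
  [F → . A c F] has the dot before A: add [A → . c y F], [A → .]
No further items can be added.

CLOSURE = { [A → . c y F], [A → .], [F → . A a y], [F → . A c F], [F → . F F], [F → . a y], [F → . a] }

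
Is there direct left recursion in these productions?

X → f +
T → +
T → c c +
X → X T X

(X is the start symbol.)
Direct left recursion occurs when N → N α for some non-terminal N (the right-hand side begins with the left-hand side itself).

X → f +: starts with f
T → +: starts with '+'
T → c c +: starts with c
X → X T X: LEFT RECURSIVE (starts with X)

The grammar has direct left recursion on: X.

Answer: Yes, X is left-recursive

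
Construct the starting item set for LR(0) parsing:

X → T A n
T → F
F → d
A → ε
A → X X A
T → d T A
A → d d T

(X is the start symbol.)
First, augment the grammar with X' → X
I₀ = CLOSURE({ [X' → . X] }):
  [X' → . X] has the dot before X: add [X → . T A n]
  [X → . T A n] has the dot before T: add [T → . F], [T → . d T A]
  [T → . F] has the dot before F: add [F → . d]
No further items can be added.

I₀ = { [F → . d], [T → . F], [T → . d T A], [X → . T A n], [X' → . X] }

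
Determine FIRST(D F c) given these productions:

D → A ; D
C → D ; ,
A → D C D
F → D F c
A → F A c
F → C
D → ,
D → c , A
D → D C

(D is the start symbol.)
FIRST sets of the non-terminals involved (from the grammar, by fixed-point iteration):
  FIRST(D) = { ',', 'c' }

To compute FIRST(D F c), process the symbols left to right:
Symbol D is a non-terminal. Add FIRST(D) \ {ε} = { ',', 'c' }
D is not nullable (ε ∉ FIRST(D)), so stop here.
FIRST(D F c) = { ',', 'c' }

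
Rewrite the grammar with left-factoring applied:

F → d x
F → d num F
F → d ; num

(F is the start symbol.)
Left-factoring transforms A → αβ₁ | αβ₂ into A → αA' and A' → β₁ | β₂
(α is the longest common prefix among the alternatives). Repeat until
no nonterminal has two alternatives with a common prefix.

Round 1: F has alternatives sharing prefix 'd'. Introduce F': F → d F'
  Add: F' → x
  Add: F' → num F
  Add: F' → ; num

No remaining common prefixes — done.

Resulting grammar:
F → d F'
F' → x
F' → num F
F' → ; num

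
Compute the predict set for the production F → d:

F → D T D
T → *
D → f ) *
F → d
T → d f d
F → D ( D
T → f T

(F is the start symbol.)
{ 'd' }

PREDICT(F → d) = (FIRST(RHS) \ {ε}) ∪ (FOLLOW(F) if ε ∈ FIRST(RHS), i.e. RHS ⇒* ε)
FIRST(d) = { 'd' }
ε ∉ FIRST(d), so FOLLOW(F) is not added.
PREDICT(F → d) = { 'd' }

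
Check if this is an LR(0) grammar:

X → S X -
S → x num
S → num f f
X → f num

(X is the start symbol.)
Augment with X' → X and build the canonical LR(0) collection (I0 = CLOSURE({[X' → . X]}), then GOTO on every symbol after a dot until no new states appear). It has 12 states:
  I0: { [S → . num f f], [S → . x num], [X → . S X -], [X → . f num], [X' → . X] }  — shift
  I1: { [S → . num f f], [S → . x num], [X → . S X -], [X → . f num], [X → S . X -] }  — shift
  I2: { [X' → X .] }  — accept
  I3: { [X → f . num] }  — shift
  I4: { [S → num . f f] }  — shift
  I5: { [S → x . num] }  — shift
  I6: { [S → x num .] }  — reduce
  I7: { [S → num f . f] }  — shift
  I8: { [S → num f f .] }  — reduce
  I9: { [X → f num .] }  — reduce
  I10: { [X → S X . -] }  — shift
  I11: { [X → S X - .] }  — reduce

Every state is either a pure shift/goto state or contains exactly one complete item and nothing to shift — no conflicts. The grammar is LR(0).

Answer: Yes, the grammar is LR(0)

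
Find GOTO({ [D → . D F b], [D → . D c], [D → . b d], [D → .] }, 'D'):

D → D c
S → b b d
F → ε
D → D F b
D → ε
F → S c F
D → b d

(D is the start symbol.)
{ [D → D . F b], [D → D . c], [F → . S c F], [F → .], [S → . b b d] }

GOTO(I, 'D') = CLOSURE({ [A → αX.β] : [A → α.Xβ] ∈ I, X = 'D' })

Items with dot before 'D', with the dot advanced:
  [D → . D F b] → [D → D . F b]
  [D → . D c] → [D → D . c]
Closure of the advanced items:
  [D → D . F b] has the dot before F: add [F → .], [F → . S c F]
  [F → . S c F] has the dot before S: add [S → . b b d]

GOTO = { [D → D . F b], [D → D . c], [F → . S c F], [F → .], [S → . b b d] }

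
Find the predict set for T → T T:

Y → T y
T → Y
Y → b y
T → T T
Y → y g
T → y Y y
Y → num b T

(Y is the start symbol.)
PREDICT(T → T T) = (FIRST(RHS) \ {ε}) ∪ (FOLLOW(T) if ε ∈ FIRST(RHS), i.e. RHS ⇒* ε)
FIRST(T) = { 'b', 'num', 'y' }
FIRST(T T) = { 'b', 'num', 'y' }
ε ∉ FIRST(T T), so FOLLOW(T) is not added.
PREDICT(T → T T) = { 'b', 'num', 'y' }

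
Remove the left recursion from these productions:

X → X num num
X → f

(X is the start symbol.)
X is directly left-recursive. The standard transformation for
  A → A α₁ | ... | A α_m | β₁ | ... | β_n
is
  A  → β₁ A' | ... | β_n A'
  A' → α₁ A' | ... | α_m A' | ε

X → f becomes X → f X'
X → X num num becomes X' → num num X'
Add X' → ε

Resulting grammar:
X → f X'
X' → num num X'
X' → ε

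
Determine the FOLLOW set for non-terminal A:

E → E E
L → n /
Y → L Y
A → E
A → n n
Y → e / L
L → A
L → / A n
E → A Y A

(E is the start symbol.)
{ $, '/', 'e', 'n' }

In L → A: A is at the end, add FOLLOW(L)
In L → / A n: A is followed by n, add FIRST(n) \ {ε} = { 'n' }
In E → A Y A: A is followed by Y A, add FIRST(Y A) \ {ε} = { '/', 'e', 'n' }
In E → A Y A: A is at the end, add FOLLOW(E)

The FOLLOW sets referred to above (computed the same way, to a fixed point):
  FOLLOW(L) = { '/', 'e', 'n' }
  FOLLOW(E) = { $, '/', 'e', 'n' }

Taking the union: FOLLOW(A) = { $, '/', 'e', 'n' }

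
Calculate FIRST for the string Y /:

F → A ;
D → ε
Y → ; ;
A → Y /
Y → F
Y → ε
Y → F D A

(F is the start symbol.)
FIRST sets of the non-terminals involved (from the grammar, by fixed-point iteration):
  FIRST(Y) = { '/', ';', ε }

To compute FIRST(Y /), process the symbols left to right:
Symbol Y is a non-terminal. Add FIRST(Y) \ {ε} = { '/', ';' }
Y is nullable (ε ∈ FIRST(Y)), continue to the next symbol.
Symbol / is a terminal. Add '/' and stop.
FIRST(Y /) = { '/', ';' }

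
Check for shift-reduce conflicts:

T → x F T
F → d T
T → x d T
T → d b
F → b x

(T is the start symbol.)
No shift-reduce conflicts

A shift-reduce conflict occurs when an LR(0) state has both:
  - a complete (reduce) item [A → α .] (dot at the end), and
  - a shift item [B → β . c γ] (dot before a terminal).

Augment with T' → T and build the canonical LR(0) collection (I0 = CLOSURE({[T' → . T]}), then GOTO on every symbol after a dot until no new states appear). It has 11 states:
  I0: { [T → . d b], [T → . x F T], [T → . x d T], [T' → . T] }  — shift
  I1: { [T' → T .] }  — accept
  I2: { [T → d . b] }  — shift
  I3: { [F → . b x], [F → . d T], [T → x . F T], [T → x . d T] }  — shift
  I4: { [T → . d b], [T → . x F T], [T → . x d T], [T → x F . T] }  — shift
  I5: { [F → b . x] }  — shift
  I6: { [F → d . T], [T → . d b], [T → . x F T], [T → . x d T], [T → x d . T] }  — shift
  I7: { [F → d T .], [T → x d T .] }  — 2 reduces
  I8: { [F → b x .] }  — reduce
  I9: { [T → x F T .] }  — reduce
  I10: { [T → d b .] }  — reduce

No state contains both a complete item and a shift item.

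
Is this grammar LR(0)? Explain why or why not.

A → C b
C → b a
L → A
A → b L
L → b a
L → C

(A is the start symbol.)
No. Shift-reduce conflict between [L → C .] and [A → C . b]

A grammar is LR(0) if no state in the canonical LR(0) collection has:
  - both a shift item (dot before a terminal) and a complete item (shift-reduce conflict), or
  - two or more complete items (reduce-reduce conflict; the accept item [A' → A .] counts as a complete item here).

Augment with A' → A and build the canonical LR(0) collection (I0 = CLOSURE({[A' → . A]}), then GOTO on every symbol after a dot until no new states appear). It has 11 states:
  I0: { [A → . C b], [A → . b L], [A' → . A], [C → . b a] }  — shift
  I1: { [A' → A .] }  — accept
  I2: { [A → C . b] }  — shift
  I3: { [A → . C b], [A → . b L], [A → b . L], [C → . b a], [C → b . a], [L → . A], [L → . C], [L → . b a] }  — shift
  I4: { [L → A .] }  — reduce
  I5: { [A → C . b], [L → C .] }  — shift, reduce
  I6: { [A → b L .] }  — reduce
  I7: { [C → b a .] }  — reduce
  I8: { [A → . C b], [A → . b L], [A → b . L], [C → . b a], [C → b . a], [L → . A], [L → . C], [L → . b a], [L → b . a] }  — shift
  I9: { [C → b a .], [L → b a .] }  — 2 reduces
  I10: { [A → C b .] }  — reduce

Conflict in state I5:
  Shift-reduce conflict between [L → C .] and [A → C . b]
So the grammar is NOT LR(0).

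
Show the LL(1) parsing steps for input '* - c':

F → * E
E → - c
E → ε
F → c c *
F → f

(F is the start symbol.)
Stack is shown with the top on the left.

Stack  Input    Action
----------------------
F $    * - c $  output F → * E
* E $  * - c $  match '*'
E $    - c $    output E → - c
- c $  - c $    match '-'
c $    c $      match 'c'
$      $        accept

The string is accepted.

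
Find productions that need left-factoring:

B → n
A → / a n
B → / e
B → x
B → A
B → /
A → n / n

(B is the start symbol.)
Yes, B has productions with common prefix '/'

Left-factoring is needed when two productions for the same non-terminal
share a common prefix on the right-hand side.

Productions for B:
  B → n
  B → / e
  B → x
  B → A
  B → /
Productions for A:
  A → / a n
  A → n / n

Found common prefix '/' in productions for B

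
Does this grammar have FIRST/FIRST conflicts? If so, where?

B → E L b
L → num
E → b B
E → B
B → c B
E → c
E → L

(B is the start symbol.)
FIRST sets of the non-terminals at (or reachable through a nullable prefix from) the front of some alternative:
  FIRST(E) = { 'b', 'c', 'num' }
  FIRST(B) = { 'b', 'c', 'num' }
  FIRST(L) = { 'num' }

Productions for B:
  B → E L b: FIRST = { 'b', 'c', 'num' }
  B → c B: FIRST = { 'c' }
Productions for E:
  E → b B: FIRST = { 'b' }
  E → B: FIRST = { 'b', 'c', 'num' }
  E → c: FIRST = { 'c' }
  E → L: FIRST = { 'num' }
L has only one production, so no FIRST/FIRST conflict is possible there.

Conflict for B: B → E L b and B → c B
  Overlap: { 'c' }
Conflict for E: E → b B and E → B
  Overlap: { 'b' }
Conflict for E: E → B and E → c
  Overlap: { 'c' }
Conflict for E: E → B and E → L
  Overlap: { 'num' }

Answer: Yes. B → E L b / B → c B on { 'c' }; E → b B / E → B on { 'b' }; E → B / E → c on { 'c' }; E → B / E → L on { 'num' }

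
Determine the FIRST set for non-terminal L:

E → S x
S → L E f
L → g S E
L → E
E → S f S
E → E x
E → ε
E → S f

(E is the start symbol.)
To compute FIRST(L), examine every production with L on the left-hand side, reading each right-hand side left to right until a non-nullable symbol is reached.

FIRST sets of the other non-terminals involved (by the same procedure, iterated to a fixed point):
  FIRST(E) = { 'f', 'g', 'x', ε }

From L → g S E:
  - g is a terminal: add 'g' and stop
From L → E:
  - E is a non-terminal: add FIRST(E) \ {ε} = { 'f', 'g', 'x' }
    E is nullable and nothing follows, so the whole right-hand side can vanish: ε ∈ FIRST(L)

Collecting: FIRST(L) = { 'f', 'g', 'x', ε }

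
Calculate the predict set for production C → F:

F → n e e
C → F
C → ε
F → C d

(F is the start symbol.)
{ 'd', 'n' }

PREDICT(C → F) = (FIRST(RHS) \ {ε}) ∪ (FOLLOW(C) if ε ∈ FIRST(RHS), i.e. RHS ⇒* ε)
FIRST(F) = { 'd', 'n' }
FIRST(F) = { 'd', 'n' }
ε ∉ FIRST(F), so FOLLOW(C) is not added.
PREDICT(C → F) = { 'd', 'n' }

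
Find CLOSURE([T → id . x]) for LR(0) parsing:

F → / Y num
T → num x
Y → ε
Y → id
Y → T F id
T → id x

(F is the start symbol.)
{ [T → id . x] }

To compute CLOSURE, for each item [A → α.Bβ] where B is a non-terminal, add [B → .γ] for all productions B → γ; repeat for the newly added items until nothing changes.

Start with: [T → id . x]
The dot precedes the terminal x, so nothing is added.

CLOSURE = { [T → id . x] }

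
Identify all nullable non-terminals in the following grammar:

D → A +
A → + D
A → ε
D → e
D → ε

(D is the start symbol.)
{ 'A', 'D' }

ε-productions: A → ε, D → ε
So A, D are immediately nullable.
Every non-terminal is now nullable.
Nullable = { 'A', 'D' }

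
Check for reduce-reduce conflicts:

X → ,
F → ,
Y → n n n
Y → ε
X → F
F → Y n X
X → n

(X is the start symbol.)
Yes — I1: [F → , .] vs [X → , .]

Augment with X' → X and build the canonical LR(0) collection (I0 = CLOSURE({[X' → . X]}), then GOTO on every symbol after a dot until no new states appear). It has 10 states:
  I0: { [F → . ,], [F → . Y n X], [X → . ,], [X → . F], [X → . n], [X' → . X], [Y → . n n n], [Y → .] }  — shift, reduce
  I1: { [F → , .], [X → , .] }  — 2 reduces
  I2: { [X → F .] }  — reduce
  I3: { [X' → X .] }  — accept
  I4: { [F → Y . n X] }  — shift
  I5: { [X → n .], [Y → n . n n] }  — shift, reduce
  I6: { [Y → n n . n] }  — shift
  I7: { [Y → n n n .] }  — reduce
  I8: { [F → . ,], [F → . Y n X], [F → Y n . X], [X → . ,], [X → . F], [X → . n], [Y → . n n n], [Y → .] }  — shift, reduce
  I9: { [F → Y n X .] }  — reduce

I1 contains complete items [F → , .], [X → , .] — reduce-reduce conflict.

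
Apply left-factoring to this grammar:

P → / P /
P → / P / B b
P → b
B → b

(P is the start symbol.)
Left-factoring transforms A → αβ₁ | αβ₂ into A → αA' and A' → β₁ | β₂
(α is the longest common prefix among the alternatives). Repeat until
no nonterminal has two alternatives with a common prefix.

Round 1: P has alternatives sharing prefix '/ P /'. Introduce P': P → / P / P'
  Add: P' → ε
  Add: P' → B b

No remaining common prefixes — done.

Resulting grammar:
P → / P / P'
P' → ε
P' → B b
P → b
B → b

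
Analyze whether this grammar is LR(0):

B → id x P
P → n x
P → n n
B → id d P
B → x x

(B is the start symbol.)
A grammar is LR(0) if no state in the canonical LR(0) collection has:
  - both a shift item (dot before a terminal) and a complete item (shift-reduce conflict), or
  - two or more complete items (reduce-reduce conflict; the accept item [B' → B .] counts as a complete item here).

Augment with B' → B and build the canonical LR(0) collection (I0 = CLOSURE({[B' → . B]}), then GOTO on every symbol after a dot until no new states appear). It has 12 states:
  I0: { [B → . id d P], [B → . id x P], [B → . x x], [B' → . B] }  — shift
  I1: { [B' → B .] }  — accept
  I2: { [B → id . d P], [B → id . x P] }  — shift
  I3: { [B → x . x] }  — shift
  I4: { [B → x x .] }  — reduce
  I5: { [B → id d . P], [P → . n n], [P → . n x] }  — shift
  I6: { [B → id x . P], [P → . n n], [P → . n x] }  — shift
  I7: { [B → id x P .] }  — reduce
  I8: { [P → n . n], [P → n . x] }  — shift
  I9: { [P → n n .] }  — reduce
  I10: { [P → n x .] }  — reduce
  I11: { [B → id d P .] }  — reduce

Every state is either a pure shift/goto state or contains exactly one complete item and nothing to shift — no conflicts. The grammar is LR(0).

Answer: Yes, the grammar is LR(0)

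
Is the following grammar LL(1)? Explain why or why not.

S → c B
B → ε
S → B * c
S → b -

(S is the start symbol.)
Yes, the grammar is LL(1).

Relevant sets:
  FIRST(B) = { ε }

For S:
  PREDICT(S → c B) = { 'c' }
  PREDICT(S → B '*' c) = { '*' }
  PREDICT(S → b '-') = { 'b' }
B has a single production, so nothing to check there.

All predict sets are disjoint. The grammar IS LL(1).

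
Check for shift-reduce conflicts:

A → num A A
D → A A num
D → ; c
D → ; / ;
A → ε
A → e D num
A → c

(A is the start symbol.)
Augment with A' → A and build the canonical LR(0) collection (I0 = CLOSURE({[A' → . A]}), then GOTO on every symbol after a dot until no new states appear). It has 16 states:
  I0: { [A → . c], [A → . e D num], [A → . num A A], [A → .], [A' → . A] }  — shift, reduce
  I1: { [A' → A .] }  — accept
  I2: { [A → c .] }  — reduce
  I3: { [A → . c], [A → . e D num], [A → . num A A], [A → .], [A → e . D num], [D → . ; / ;], [D → . ; c], [D → . A A num] }  — shift, reduce
  I4: { [A → . c], [A → . e D num], [A → . num A A], [A → .], [A → num . A A] }  — shift, reduce
  I5: { [A → . c], [A → . e D num], [A → . num A A], [A → .], [A → num A . A] }  — shift, reduce
  I6: { [A → num A A .] }  — reduce
  I7: { [D → ; . / ;], [D → ; . c] }  — shift
  I8: { [A → . c], [A → . e D num], [A → . num A A], [A → .], [D → A . A num] }  — shift, reduce
  I9: { [A → e D . num] }  — shift
  I10: { [A → e D num .] }  — reduce
  I11: { [D → A A . num] }  — shift
  I12: { [D → A A num .] }  — reduce
  I13: { [D → ; / . ;] }  — shift
  I14: { [D → ; c .] }  — reduce
  I15: { [D → ; / ; .] }  — reduce

I0 contains reduce item [A → .] and shift items [A → . c], [A → . e D num], [A → . num A A] — shift-reduce conflict.
I3 contains reduce item [A → .] and shift items [A → . c], [A → . e D num], [A → . num A A], [D → . ; / ;], [D → . ; c] — shift-reduce conflict.
I4 contains reduce item [A → .] and shift items [A → . c], [A → . e D num], [A → . num A A] — shift-reduce conflict.
I5 contains reduce item [A → .] and shift items [A → . c], [A → . e D num], [A → . num A A] — shift-reduce conflict.
I8 contains reduce item [A → .] and shift items [A → . c], [A → . e D num], [A → . num A A] — shift-reduce conflict.

Answer: Yes — I0: [A → .] vs [A → . c]; I3: [A → .] vs [A → . c]; I4: [A → .] vs [A → . c]; I5: [A → .] vs [A → . c]; I8: [A → .] vs [A → . c]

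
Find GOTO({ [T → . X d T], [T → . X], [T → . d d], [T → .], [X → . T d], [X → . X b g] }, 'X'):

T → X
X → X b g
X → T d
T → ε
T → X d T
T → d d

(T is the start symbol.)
{ [T → X . d T], [T → X .], [X → X . b g] }

GOTO(I, 'X') = CLOSURE({ [A → αX.β] : [A → α.Xβ] ∈ I, X = 'X' })

Items with dot before 'X', with the dot advanced:
  [T → . X] → [T → X .]
  [T → . X d T] → [T → X . d T]
  [X → . X b g] → [X → X . b g]
Closure adds nothing (no advanced item has the dot before a non-terminal).

GOTO = { [T → X . d T], [T → X .], [X → X . b g] }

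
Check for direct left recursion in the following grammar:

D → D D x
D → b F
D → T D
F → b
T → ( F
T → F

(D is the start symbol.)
D → D D x: LEFT RECURSIVE (starts with D)
D → b F: starts with b
D → T D: starts with T
F → b: starts with b
T → ( F: starts with '('
T → F: starts with F

The grammar has direct left recursion on: D.

Answer: Yes, D is left-recursive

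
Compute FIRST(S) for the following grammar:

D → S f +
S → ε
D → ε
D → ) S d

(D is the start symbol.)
{ ε }

To compute FIRST(S), examine every production with S on the left-hand side, reading each right-hand side left to right until a non-nullable symbol is reached.

From S → ε:
  - ε-production, so ε ∈ FIRST(S)

Collecting: FIRST(S) = { ε }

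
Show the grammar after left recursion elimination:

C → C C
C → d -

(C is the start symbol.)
C is directly left-recursive. The standard transformation for
  A → A α₁ | ... | A α_m | β₁ | ... | β_n
is
  A  → β₁ A' | ... | β_n A'
  A' → α₁ A' | ... | α_m A' | ε

C → d - becomes C → d - C'
C → C C becomes C' → C C'
Add C' → ε

Resulting grammar:
C → d - C'
C' → C C'
C' → ε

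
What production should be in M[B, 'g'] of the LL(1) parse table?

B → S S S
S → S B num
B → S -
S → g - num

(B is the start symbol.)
B → S S S, B → S -

To find M[B, 'g'], we find productions for B where 'g' is in the predict set (PREDICT(N → α) = (FIRST(α) \ {ε}) ∪ (FOLLOW(N) if α ⇒* ε)).

Relevant sets:
  FIRST(S) = { 'g' }

B → S S S: PREDICT = { 'g' }
  'g' is in predict set, so this production goes in M[B, 'g']
B → S -: PREDICT = { 'g' }
  'g' is in predict set, so this production goes in M[B, 'g']

M[B, 'g'] = B → S S S, B → S -  (a multiply-defined cell — the grammar is not LL(1))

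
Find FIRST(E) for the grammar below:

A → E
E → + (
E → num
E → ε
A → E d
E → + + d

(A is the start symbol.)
{ '+', 'num', ε }

To compute FIRST(E), examine every production with E on the left-hand side, reading each right-hand side left to right until a non-nullable symbol is reached.

From E → + (:
  - '+' is a terminal: add '+' and stop
From E → num:
  - num is a terminal: add 'num' and stop
From E → ε:
  - ε-production, so ε ∈ FIRST(E)
From E → + + d:
  - '+' is a terminal: add '+' and stop

Collecting: FIRST(E) = { '+', 'num', ε }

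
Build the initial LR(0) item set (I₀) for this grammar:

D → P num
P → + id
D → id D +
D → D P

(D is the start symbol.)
{ [D → . D P], [D → . P num], [D → . id D +], [D' → . D], [P → . + id] }

First, augment the grammar with D' → D
I₀ = CLOSURE({ [D' → . D] }):
  [D' → . D] has the dot before D: add [D → . P num], [D → . id D +], [D → . D P]
  [D → . P num] has the dot before P: add [P → . + id]
No further items can be added.

I₀ = { [D → . D P], [D → . P num], [D → . id D +], [D' → . D], [P → . + id] }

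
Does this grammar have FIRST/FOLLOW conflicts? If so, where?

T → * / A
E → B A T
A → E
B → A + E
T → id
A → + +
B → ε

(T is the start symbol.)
Yes. B → A '+' E with FOLLOW(B) on { '+' }

A FIRST/FOLLOW conflict occurs when a non-terminal N has a nullable alternative N → β (β ⇒* ε) and another alternative N → α with FIRST(α) ∩ FOLLOW(N) ≠ ∅: on such a lookahead the parser cannot decide between expanding α and letting N vanish via β.

Nullable non-terminals: B.
FIRST sets used below: FIRST(A) = { '+' }

B: nullable alternative(s) B → ε; FOLLOW(B) = { '+' }
  B → A + E: FIRST \ {ε} = { '+' } — overlaps FOLLOW(B) on { '+' }: CONFLICT
  B → ε: FIRST \ {ε} = { } — this is the only nullable alternative, skip

A, E, T have no nullable alternative, so no FIRST/FOLLOW check is needed there.

So the grammar has 1 FIRST/FOLLOW conflict (marked CONFLICT above).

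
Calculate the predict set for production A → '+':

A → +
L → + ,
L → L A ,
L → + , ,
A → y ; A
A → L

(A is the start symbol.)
PREDICT(A → '+') = (FIRST(RHS) \ {ε}) ∪ (FOLLOW(A) if ε ∈ FIRST(RHS), i.e. RHS ⇒* ε)
FIRST('+') = { '+' }
ε ∉ FIRST('+'), so FOLLOW(A) is not added.
PREDICT(A → '+') = { '+' }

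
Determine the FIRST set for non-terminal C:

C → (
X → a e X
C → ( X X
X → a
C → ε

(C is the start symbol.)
{ '(', ε }

To compute FIRST(C), examine every production with C on the left-hand side, reading each right-hand side left to right until a non-nullable symbol is reached.

From C → (:
  - '(' is a terminal: add '(' and stop
From C → ( X X:
  - '(' is a terminal: add '(' and stop
From C → ε:
  - ε-production, so ε ∈ FIRST(C)

Collecting: FIRST(C) = { '(', ε }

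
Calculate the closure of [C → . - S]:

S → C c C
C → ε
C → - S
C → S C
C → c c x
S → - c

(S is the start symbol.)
{ [C → . - S] }

Start with: [C → . - S]
The dot precedes the terminal '-', so nothing is added.

CLOSURE = { [C → . - S] }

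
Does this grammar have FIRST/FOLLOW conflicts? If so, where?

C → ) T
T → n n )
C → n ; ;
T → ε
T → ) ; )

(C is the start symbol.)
Nullable non-terminals: T.

T: nullable alternative(s) T → ε; FOLLOW(T) = { $ }
  T → n n ): FIRST \ {ε} = { 'n' } — disjoint from FOLLOW(T)
  T → ε: FIRST \ {ε} = { } — this is the only nullable alternative, skip
  T → ) ; ): FIRST \ {ε} = { ')' } — disjoint from FOLLOW(T)

C has no nullable alternative, so no FIRST/FOLLOW check is needed there.

No FIRST/FOLLOW conflicts found.

Answer: No FIRST/FOLLOW conflicts.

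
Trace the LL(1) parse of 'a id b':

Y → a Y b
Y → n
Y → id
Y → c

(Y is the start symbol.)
Stack is shown with the top on the left.

Stack    Input     Action
-------------------------
Y $      a id b $  output Y → a Y b
a Y b $  a id b $  match 'a'
Y b $    id b $    output Y → id
id b $   id b $    match 'id'
b $      b $       match 'b'
$        $         accept

The string is accepted.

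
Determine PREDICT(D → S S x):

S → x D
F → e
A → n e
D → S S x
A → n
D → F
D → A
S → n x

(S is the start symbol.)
PREDICT(D → S S x) = (FIRST(RHS) \ {ε}) ∪ (FOLLOW(D) if ε ∈ FIRST(RHS), i.e. RHS ⇒* ε)
FIRST(S) = { 'n', 'x' }
FIRST(S S x) = { 'n', 'x' }
ε ∉ FIRST(S S x), so FOLLOW(D) is not added.
PREDICT(D → S S x) = { 'n', 'x' }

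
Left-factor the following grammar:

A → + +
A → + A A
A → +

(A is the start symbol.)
A → + A'
A' → +
A' → A A
A' → ε

Left-factoring transforms A → αβ₁ | αβ₂ into A → αA' and A' → β₁ | β₂
(α is the longest common prefix among the alternatives). Repeat until
no nonterminal has two alternatives with a common prefix.

Round 1: A has alternatives sharing prefix '+'. Introduce A': A → + A'
  Add: A' → +
  Add: A' → A A
  Add: A' → ε

No remaining common prefixes — done.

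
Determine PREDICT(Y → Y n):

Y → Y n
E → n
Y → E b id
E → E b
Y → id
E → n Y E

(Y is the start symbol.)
{ 'id', 'n' }

PREDICT(Y → Y n) = (FIRST(RHS) \ {ε}) ∪ (FOLLOW(Y) if ε ∈ FIRST(RHS), i.e. RHS ⇒* ε)
FIRST(Y) = { 'id', 'n' }
FIRST(Y n) = { 'id', 'n' }
ε ∉ FIRST(Y n), so FOLLOW(Y) is not added.
PREDICT(Y → Y n) = { 'id', 'n' }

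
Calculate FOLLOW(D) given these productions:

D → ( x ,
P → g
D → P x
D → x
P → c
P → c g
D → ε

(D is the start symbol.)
To compute FOLLOW(D), find every occurrence of D on a right-hand side N → α D β: add FIRST(β) \ {ε}, and if β is empty or nullable also add FOLLOW(N). Iterate to a fixed point.

D is the start symbol, so $ ∈ FOLLOW(D).
D does not occur on any right-hand side.

Taking the union: FOLLOW(D) = { $ }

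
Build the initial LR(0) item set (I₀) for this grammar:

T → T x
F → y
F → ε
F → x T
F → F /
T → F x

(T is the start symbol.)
{ [F → . F /], [F → . x T], [F → . y], [F → .], [T → . F x], [T → . T x], [T' → . T] }

First, augment the grammar with T' → T
I₀ = CLOSURE({ [T' → . T] }):
  [T' → . T] has the dot before T: add [T → . T x], [T → . F x]
  [T → . F x] has the dot before F: add [F → . y], [F → .], [F → . x T], [F → . F /]
No further items can be added.

I₀ = { [F → . F /], [F → . x T], [F → . y], [F → .], [T → . F x], [T → . T x], [T' → . T] }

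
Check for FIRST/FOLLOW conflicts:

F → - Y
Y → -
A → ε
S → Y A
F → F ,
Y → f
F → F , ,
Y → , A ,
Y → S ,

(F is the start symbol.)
No FIRST/FOLLOW conflicts.

A FIRST/FOLLOW conflict occurs when a non-terminal N has a nullable alternative N → β (β ⇒* ε) and another alternative N → α with FIRST(α) ∩ FOLLOW(N) ≠ ∅: on such a lookahead the parser cannot decide between expanding α and letting N vanish via β.

Nullable non-terminals: A.
A has a nullable alternative but only one production, so nothing to check.

F, S, Y have no nullable alternative, so no FIRST/FOLLOW check is needed there.

No FIRST/FOLLOW conflicts found.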